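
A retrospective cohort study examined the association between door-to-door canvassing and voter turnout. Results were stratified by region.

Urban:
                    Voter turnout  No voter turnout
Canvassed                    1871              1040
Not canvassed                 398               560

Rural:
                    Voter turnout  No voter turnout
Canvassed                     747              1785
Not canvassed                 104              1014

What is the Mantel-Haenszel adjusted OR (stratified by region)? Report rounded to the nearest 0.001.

3.030

OR_MH = Σ(aᵢdᵢ/nᵢ) / Σ(bᵢcᵢ/nᵢ), where nᵢ is the stratum total.
Stratum 1 (Urban): n = 3869; a·d/n = 1871·560/3869 = 270.8090; b·c/n = 1040·398/3869 = 106.9837
Stratum 2 (Rural): n = 3650; a·d/n = 747·1014/3650 = 207.5227; b·c/n = 1785·104/3650 = 50.8603
OR_MH = (270.8090 + 207.5227) / (106.9837 + 50.8603) = 478.3317 / 157.8440 = 3.03041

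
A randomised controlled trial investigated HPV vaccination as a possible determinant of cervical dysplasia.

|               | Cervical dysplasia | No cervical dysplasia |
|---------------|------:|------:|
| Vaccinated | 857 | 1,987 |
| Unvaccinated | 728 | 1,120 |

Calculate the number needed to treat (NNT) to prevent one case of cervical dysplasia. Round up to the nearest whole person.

Risk in treated group = 857/2844 = 0.30134; risk in control = 728/1848 = 0.39394.
Absolute risk reduction = 0.39394 − 0.30134 = 0.09260
NNT = 1 / ARR = 1 / 0.09260 = 10.799 → round up → 11

11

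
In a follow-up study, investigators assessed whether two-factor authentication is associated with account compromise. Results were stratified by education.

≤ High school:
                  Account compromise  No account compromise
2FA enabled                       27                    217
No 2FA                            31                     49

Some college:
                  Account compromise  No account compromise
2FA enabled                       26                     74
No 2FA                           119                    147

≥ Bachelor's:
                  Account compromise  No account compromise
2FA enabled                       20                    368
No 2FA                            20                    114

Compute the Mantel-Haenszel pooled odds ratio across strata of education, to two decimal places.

OR_MH = Σ(aᵢdᵢ/nᵢ) / Σ(bᵢcᵢ/nᵢ), where nᵢ is the stratum total.
Stratum 1 (≤ High school): n = 324; a·d/n = 27·49/324 = 4.0833; b·c/n = 217·31/324 = 20.7623
Stratum 2 (Some college): n = 366; a·d/n = 26·147/366 = 10.4426; b·c/n = 74·119/366 = 24.0601
Stratum 3 (≥ Bachelor's): n = 522; a·d/n = 20·114/522 = 4.3678; b·c/n = 368·20/522 = 14.0996
OR_MH = (4.0833 + 10.4426 + 4.3678) / (20.7623 + 24.0601 + 14.0996) = 18.8938 / 58.9221 = 0.32066

0.32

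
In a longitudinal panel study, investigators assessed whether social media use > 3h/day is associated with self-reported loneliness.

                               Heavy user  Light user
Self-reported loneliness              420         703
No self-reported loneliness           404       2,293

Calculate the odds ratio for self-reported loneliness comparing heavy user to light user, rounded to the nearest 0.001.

Reading the table with exposure as columns: a = 420 (Heavy user, case), b = 404 (Heavy user, non-case), c = 703 (Light user, case), d = 2293.
OR = (a·d)/(b·c) = (420 × 2293) / (404 × 703) = 963060 / 284012 = 3.39091
The odds of self-reported loneliness are about 3.39 times as high in the heavy user group.

3.391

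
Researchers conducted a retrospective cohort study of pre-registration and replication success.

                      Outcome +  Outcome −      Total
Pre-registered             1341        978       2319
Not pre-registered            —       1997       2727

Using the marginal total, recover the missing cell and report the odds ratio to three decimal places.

The missing cell is in the unexposed row: 2727 − 1997 = 730.
So a = 1341, b = 978, c = 730, d = 1997.
OR = (a·d)/(b·c) = (1341 × 1997) / (978 × 730) = 2677977 / 713940 = 3.75098

3.751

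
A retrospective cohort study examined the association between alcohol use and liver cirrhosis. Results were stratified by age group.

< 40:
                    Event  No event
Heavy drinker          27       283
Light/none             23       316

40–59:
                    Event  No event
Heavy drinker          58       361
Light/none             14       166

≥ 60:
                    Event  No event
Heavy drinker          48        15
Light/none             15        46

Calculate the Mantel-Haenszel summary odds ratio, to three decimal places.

OR_MH = Σ(aᵢdᵢ/nᵢ) / Σ(bᵢcᵢ/nᵢ), where nᵢ is the stratum total.
Stratum 1 (< 40): n = 649; a·d/n = 27·316/649 = 13.1464; b·c/n = 283·23/649 = 10.0293
Stratum 2 (40–59): n = 599; a·d/n = 58·166/599 = 16.0735; b·c/n = 361·14/599 = 8.4374
Stratum 3 (≥ 60): n = 124; a·d/n = 48·46/124 = 17.8065; b·c/n = 15·15/124 = 1.8145
OR_MH = (13.1464 + 16.0735 + 17.8065) / (10.0293 + 8.4374 + 1.8145) = 47.0263 / 20.2812 = 2.31871

2.319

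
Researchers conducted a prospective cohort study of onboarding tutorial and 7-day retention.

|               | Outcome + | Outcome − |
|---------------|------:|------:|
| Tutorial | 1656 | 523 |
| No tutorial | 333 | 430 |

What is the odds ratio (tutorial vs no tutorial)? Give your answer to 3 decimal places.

Cells: a = 1656, b = 523, c = 333, d = 430.
OR = (a·d)/(b·c) = (1656 × 430) / (523 × 333) = 712080 / 174159 = 4.08868
The odds of 7-day retention are about 4.09 times as high in the tutorial group.

4.089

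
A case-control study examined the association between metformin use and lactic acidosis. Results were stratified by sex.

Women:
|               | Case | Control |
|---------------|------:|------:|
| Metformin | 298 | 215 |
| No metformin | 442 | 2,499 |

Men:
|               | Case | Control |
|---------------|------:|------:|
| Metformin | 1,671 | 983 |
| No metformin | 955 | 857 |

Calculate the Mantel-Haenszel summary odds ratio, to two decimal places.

OR_MH = Σ(aᵢdᵢ/nᵢ) / Σ(bᵢcᵢ/nᵢ), where nᵢ is the stratum total.
Stratum 1 (Women): n = 3454; a·d/n = 298·2499/3454 = 215.6057; b·c/n = 215·442/3454 = 27.5130
Stratum 2 (Men): n = 4466; a·d/n = 1671·857/4466 = 320.6554; b·c/n = 983·955/4466 = 210.2026
OR_MH = (215.6057 + 320.6554) / (27.5130 + 210.2026) = 536.2611 / 237.7157 = 2.25589

2.26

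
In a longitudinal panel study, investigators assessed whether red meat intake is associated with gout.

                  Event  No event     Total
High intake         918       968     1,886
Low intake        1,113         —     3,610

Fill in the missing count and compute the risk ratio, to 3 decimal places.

1.579

The missing cell is in the unexposed row: 3610 − 1113 = 2497.
So a = 918, b = 968, c = 1113, d = 2497.
RR = [a/(a+b)] / [c/(c+d)] = (918/1886) / (1113/3610) = 0.48674/0.30831 = 1.57875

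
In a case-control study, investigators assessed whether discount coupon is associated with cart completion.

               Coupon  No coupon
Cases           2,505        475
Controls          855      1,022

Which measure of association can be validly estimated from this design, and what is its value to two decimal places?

6.30

Reading the table with exposure as columns: a = 2505 (Coupon, case), b = 855 (Coupon, non-case), c = 475 (No coupon, case), d = 1022.
This is a case-control study: participants were sampled on outcome status, so risks in the source population cannot be estimated directly — relative risk is not valid here. The odds ratio is the appropriate measure.
OR = (a·d)/(b·c) = (2505 × 1022) / (855 × 475) = 2560110 / 406125 = 6.30375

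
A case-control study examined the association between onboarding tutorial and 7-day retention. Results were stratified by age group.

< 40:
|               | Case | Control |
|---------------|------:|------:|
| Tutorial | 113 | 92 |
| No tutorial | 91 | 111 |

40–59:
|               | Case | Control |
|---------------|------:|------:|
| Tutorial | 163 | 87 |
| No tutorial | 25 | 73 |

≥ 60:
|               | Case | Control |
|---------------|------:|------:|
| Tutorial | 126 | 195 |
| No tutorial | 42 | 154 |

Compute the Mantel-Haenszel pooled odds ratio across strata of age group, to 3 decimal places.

2.404

OR_MH = Σ(aᵢdᵢ/nᵢ) / Σ(bᵢcᵢ/nᵢ), where nᵢ is the stratum total.
Stratum 1 (< 40): n = 407; a·d/n = 113·111/407 = 30.8182; b·c/n = 92·91/407 = 20.5700
Stratum 2 (40–59): n = 348; a·d/n = 163·73/348 = 34.1925; b·c/n = 87·25/348 = 6.2500
Stratum 3 (≥ 60): n = 517; a·d/n = 126·154/517 = 37.5319; b·c/n = 195·42/517 = 15.8414
OR_MH = (30.8182 + 34.1925 + 37.5319) / (20.5700 + 6.2500 + 15.8414) = 102.5426 / 42.6614 = 2.40364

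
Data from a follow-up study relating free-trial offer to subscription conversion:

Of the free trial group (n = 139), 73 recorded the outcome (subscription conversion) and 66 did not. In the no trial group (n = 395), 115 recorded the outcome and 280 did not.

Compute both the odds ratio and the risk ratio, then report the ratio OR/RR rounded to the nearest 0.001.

From the description: a = 73, b = 66, c = 115, d = 280.
OR = (73·280)/(66·115) = 20440/7590 = 2.69302
Risk in exposed = 73/139 = 0.52518; risk in unexposed = 115/395 = 0.29114; RR = 1.80388
OR/RR = 2.69302 / 1.80388 = 1.49290
The outcome is not rare, so the OR lies further from 1 than the RR.

1.493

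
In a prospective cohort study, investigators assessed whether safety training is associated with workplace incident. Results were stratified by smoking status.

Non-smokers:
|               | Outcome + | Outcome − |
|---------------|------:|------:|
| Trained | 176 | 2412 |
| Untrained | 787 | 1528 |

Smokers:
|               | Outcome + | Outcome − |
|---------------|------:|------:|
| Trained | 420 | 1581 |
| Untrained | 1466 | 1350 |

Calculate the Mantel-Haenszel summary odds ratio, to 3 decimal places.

0.199

OR_MH = Σ(aᵢdᵢ/nᵢ) / Σ(bᵢcᵢ/nᵢ), where nᵢ is the stratum total.
Stratum 1 (Non-smokers): n = 4903; a·d/n = 176·1528/4903 = 54.8497; b·c/n = 2412·787/4903 = 387.1597
Stratum 2 (Smokers): n = 4817; a·d/n = 420·1350/4817 = 117.7081; b·c/n = 1581·1466/4817 = 481.1596
OR_MH = (54.8497 + 117.7081) / (387.1597 + 481.1596) = 172.5578 / 868.3193 = 0.19873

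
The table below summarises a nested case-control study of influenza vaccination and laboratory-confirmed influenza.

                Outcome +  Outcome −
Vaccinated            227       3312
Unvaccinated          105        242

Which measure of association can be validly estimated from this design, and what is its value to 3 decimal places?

0.158

Cells: a = 227, b = 3312, c = 105, d = 242.
This is a nested case-control study: participants were sampled on outcome status, so risks in the source population cannot be estimated directly — relative risk is not valid here. The odds ratio is the appropriate measure.
OR = (a·d)/(b·c) = (227 × 242) / (3312 × 105) = 54934 / 347760 = 0.15797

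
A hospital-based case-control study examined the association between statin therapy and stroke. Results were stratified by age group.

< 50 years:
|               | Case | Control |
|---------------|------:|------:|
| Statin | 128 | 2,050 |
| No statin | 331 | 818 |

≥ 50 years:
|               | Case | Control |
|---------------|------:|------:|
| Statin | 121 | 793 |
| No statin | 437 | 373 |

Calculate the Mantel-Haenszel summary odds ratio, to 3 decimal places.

0.142

OR_MH = Σ(aᵢdᵢ/nᵢ) / Σ(bᵢcᵢ/nᵢ), where nᵢ is the stratum total.
Stratum 1 (< 50 years): n = 3327; a·d/n = 128·818/3327 = 31.4710; b·c/n = 2050·331/3327 = 203.9525
Stratum 2 (≥ 50 years): n = 1724; a·d/n = 121·373/1724 = 26.1792; b·c/n = 793·437/1724 = 201.0099
OR_MH = (31.4710 + 26.1792) / (203.9525 + 201.0099) = 57.6502 / 404.9624 = 0.14236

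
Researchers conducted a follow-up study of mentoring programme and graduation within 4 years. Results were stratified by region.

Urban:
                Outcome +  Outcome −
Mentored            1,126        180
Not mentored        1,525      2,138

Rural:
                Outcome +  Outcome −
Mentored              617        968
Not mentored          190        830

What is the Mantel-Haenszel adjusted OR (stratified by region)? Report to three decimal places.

5.412

OR_MH = Σ(aᵢdᵢ/nᵢ) / Σ(bᵢcᵢ/nᵢ), where nᵢ is the stratum total.
Stratum 1 (Urban): n = 4969; a·d/n = 1126·2138/4969 = 484.4814; b·c/n = 180·1525/4969 = 55.2425
Stratum 2 (Rural): n = 2605; a·d/n = 617·830/2605 = 196.5873; b·c/n = 968·190/2605 = 70.6027
OR_MH = (484.4814 + 196.5873) / (55.2425 + 70.6027) = 681.0687 / 125.8452 = 5.41196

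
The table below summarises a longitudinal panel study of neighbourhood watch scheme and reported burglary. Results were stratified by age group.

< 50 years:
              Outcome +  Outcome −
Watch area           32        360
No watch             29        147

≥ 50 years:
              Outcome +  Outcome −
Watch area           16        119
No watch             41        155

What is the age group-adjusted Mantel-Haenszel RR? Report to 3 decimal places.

RR_MH = Σ(aᵢ·n₀ᵢ/nᵢ) / Σ(cᵢ·n₁ᵢ/nᵢ), with n₁ᵢ = aᵢ+bᵢ (exposed), n₀ᵢ = cᵢ+dᵢ (unexposed), nᵢ = n₁ᵢ+n₀ᵢ.
Stratum 1 (< 50 years): n₁ = 392, n₀ = 176, n = 568; a·n₀/n = 32·176/568 = 9.9155; c·n₁/n = 29·392/568 = 20.0141
Stratum 2 (≥ 50 years): n₁ = 135, n₀ = 196, n = 331; a·n₀/n = 16·196/331 = 9.4743; c·n₁/n = 41·135/331 = 16.7221
RR_MH = (9.9155 + 9.4743) / (20.0141 + 16.7221) = 19.3898 / 36.7361 = 0.52781

0.528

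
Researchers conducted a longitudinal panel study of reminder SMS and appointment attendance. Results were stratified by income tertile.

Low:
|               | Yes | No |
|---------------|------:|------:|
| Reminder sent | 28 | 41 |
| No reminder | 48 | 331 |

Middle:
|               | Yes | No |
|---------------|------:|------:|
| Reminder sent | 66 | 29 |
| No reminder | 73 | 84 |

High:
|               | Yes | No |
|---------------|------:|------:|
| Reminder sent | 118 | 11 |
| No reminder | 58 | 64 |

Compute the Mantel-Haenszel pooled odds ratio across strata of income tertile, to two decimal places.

OR_MH = Σ(aᵢdᵢ/nᵢ) / Σ(bᵢcᵢ/nᵢ), where nᵢ is the stratum total.
Stratum 1 (Low): n = 448; a·d/n = 28·331/448 = 20.6875; b·c/n = 41·48/448 = 4.3929
Stratum 2 (Middle): n = 252; a·d/n = 66·84/252 = 22.0000; b·c/n = 29·73/252 = 8.4008
Stratum 3 (High): n = 251; a·d/n = 118·64/251 = 30.0876; b·c/n = 11·58/251 = 2.5418
OR_MH = (20.6875 + 22.0000 + 30.0876) / (4.3929 + 8.4008 + 2.5418) = 72.7751 / 15.3355 = 4.74554

4.75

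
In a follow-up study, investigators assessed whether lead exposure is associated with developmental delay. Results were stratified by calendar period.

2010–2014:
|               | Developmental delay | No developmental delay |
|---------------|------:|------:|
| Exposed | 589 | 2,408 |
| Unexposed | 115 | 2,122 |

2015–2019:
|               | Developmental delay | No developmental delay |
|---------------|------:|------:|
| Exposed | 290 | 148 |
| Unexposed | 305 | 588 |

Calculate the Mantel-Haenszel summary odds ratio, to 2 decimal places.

4.23

OR_MH = Σ(aᵢdᵢ/nᵢ) / Σ(bᵢcᵢ/nᵢ), where nᵢ is the stratum total.
Stratum 1 (2010–2014): n = 5234; a·d/n = 589·2122/5234 = 238.7959; b·c/n = 2408·115/5234 = 52.9079
Stratum 2 (2015–2019): n = 1331; a·d/n = 290·588/1331 = 128.1142; b·c/n = 148·305/1331 = 33.9144
OR_MH = (238.7959 + 128.1142) / (52.9079 + 33.9144) = 366.9101 / 86.8223 = 4.22599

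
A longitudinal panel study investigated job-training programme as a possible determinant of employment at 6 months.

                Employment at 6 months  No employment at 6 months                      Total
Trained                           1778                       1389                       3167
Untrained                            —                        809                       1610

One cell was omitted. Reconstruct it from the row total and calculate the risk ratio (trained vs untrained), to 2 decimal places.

The missing cell is in the unexposed row: 1610 − 809 = 801.
So a = 1778, b = 1389, c = 801, d = 809.
RR = [a/(a+b)] / [c/(c+d)] = (1778/3167) / (801/1610) = 0.56141/0.49752 = 1.12844

1.13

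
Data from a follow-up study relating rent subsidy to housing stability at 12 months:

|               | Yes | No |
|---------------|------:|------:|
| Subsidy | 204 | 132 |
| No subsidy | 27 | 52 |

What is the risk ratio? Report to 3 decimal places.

Cells: a = 204, b = 132, c = 27, d = 52.
Risk in exposed = 204/336 = 0.60714; risk in unexposed = 27/79 = 0.34177.
RR = 0.60714 / 0.34177 = 1.77646
The risk among the exposed is 1.78 times that among the unexposed.

1.776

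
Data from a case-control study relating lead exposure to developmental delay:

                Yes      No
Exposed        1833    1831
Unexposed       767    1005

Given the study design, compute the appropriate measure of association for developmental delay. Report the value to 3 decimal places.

1.312

Cells: a = 1833, b = 1831, c = 767, d = 1005.
This is a case-control study: participants were sampled on outcome status, so risks in the source population cannot be estimated directly — relative risk is not valid here. The odds ratio is the appropriate measure.
OR = (a·d)/(b·c) = (1833 × 1005) / (1831 × 767) = 1842165 / 1404377 = 1.31173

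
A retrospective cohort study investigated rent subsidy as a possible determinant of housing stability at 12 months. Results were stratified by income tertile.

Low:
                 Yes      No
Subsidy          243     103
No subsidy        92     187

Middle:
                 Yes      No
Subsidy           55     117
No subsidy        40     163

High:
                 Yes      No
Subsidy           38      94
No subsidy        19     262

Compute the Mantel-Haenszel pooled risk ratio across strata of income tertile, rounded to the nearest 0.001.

2.178

RR_MH = Σ(aᵢ·n₀ᵢ/nᵢ) / Σ(cᵢ·n₁ᵢ/nᵢ), with n₁ᵢ = aᵢ+bᵢ (exposed), n₀ᵢ = cᵢ+dᵢ (unexposed), nᵢ = n₁ᵢ+n₀ᵢ.
Stratum 1 (Low): n₁ = 346, n₀ = 279, n = 625; a·n₀/n = 243·279/625 = 108.4752; c·n₁/n = 92·346/625 = 50.9312
Stratum 2 (Middle): n₁ = 172, n₀ = 203, n = 375; a·n₀/n = 55·203/375 = 29.7733; c·n₁/n = 40·172/375 = 18.3467
Stratum 3 (High): n₁ = 132, n₀ = 281, n = 413; a·n₀/n = 38·281/413 = 25.8547; c·n₁/n = 19·132/413 = 6.0726
RR_MH = (108.4752 + 29.7733 + 25.8547) / (50.9312 + 18.3467 + 6.0726) = 164.1033 / 75.3505 = 2.17787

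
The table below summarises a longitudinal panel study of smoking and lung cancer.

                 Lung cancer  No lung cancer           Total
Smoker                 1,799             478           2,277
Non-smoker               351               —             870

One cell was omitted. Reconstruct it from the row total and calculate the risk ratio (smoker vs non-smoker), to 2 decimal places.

1.96

The missing cell is in the unexposed row: 870 − 351 = 519.
So a = 1799, b = 478, c = 351, d = 519.
RR = [a/(a+b)] / [c/(c+d)] = (1799/2277) / (351/870) = 0.79007/0.40345 = 1.95830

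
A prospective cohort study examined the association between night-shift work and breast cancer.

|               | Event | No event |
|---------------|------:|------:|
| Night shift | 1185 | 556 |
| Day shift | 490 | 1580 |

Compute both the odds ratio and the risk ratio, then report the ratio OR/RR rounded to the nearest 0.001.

Cells: a = 1185, b = 556, c = 490, d = 1580.
OR = (1185·1580)/(556·490) = 1872300/272440 = 6.87234
Risk in exposed = 1185/1741 = 0.68064; risk in unexposed = 490/2070 = 0.23671; RR = 2.87537
OR/RR = 6.87234 / 2.87537 = 2.39007
The outcome is not rare, so the OR lies further from 1 than the RR.

2.390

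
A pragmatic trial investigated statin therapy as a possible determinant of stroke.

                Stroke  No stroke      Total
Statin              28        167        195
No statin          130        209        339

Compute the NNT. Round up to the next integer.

Risk in treated group = 28/195 = 0.14359; risk in control = 130/339 = 0.38348.
Absolute risk reduction = 0.38348 − 0.14359 = 0.23989
NNT = 1 / ARR = 1 / 0.23989 = 4.169 → round up → 5

5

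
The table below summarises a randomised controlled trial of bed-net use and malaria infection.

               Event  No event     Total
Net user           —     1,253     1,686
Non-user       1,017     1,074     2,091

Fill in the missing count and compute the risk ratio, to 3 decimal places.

The missing cell is in the exposed row: 1686 − 1253 = 433.
So a = 433, b = 1253, c = 1017, d = 1074.
RR = [a/(a+b)] / [c/(c+d)] = (433/1686) / (1017/2091) = 0.25682/0.48637 = 0.52804

0.528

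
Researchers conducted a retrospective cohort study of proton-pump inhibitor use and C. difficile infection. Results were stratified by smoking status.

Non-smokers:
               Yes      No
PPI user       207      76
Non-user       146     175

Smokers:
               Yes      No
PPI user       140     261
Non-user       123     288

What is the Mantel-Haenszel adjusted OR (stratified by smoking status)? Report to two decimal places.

OR_MH = Σ(aᵢdᵢ/nᵢ) / Σ(bᵢcᵢ/nᵢ), where nᵢ is the stratum total.
Stratum 1 (Non-smokers): n = 604; a·d/n = 207·175/604 = 59.9752; b·c/n = 76·146/604 = 18.3709
Stratum 2 (Smokers): n = 812; a·d/n = 140·288/812 = 49.6552; b·c/n = 261·123/812 = 39.5357
OR_MH = (59.9752 + 49.6552) / (18.3709 + 39.5357) = 109.6303 / 57.9066 = 1.89323

1.89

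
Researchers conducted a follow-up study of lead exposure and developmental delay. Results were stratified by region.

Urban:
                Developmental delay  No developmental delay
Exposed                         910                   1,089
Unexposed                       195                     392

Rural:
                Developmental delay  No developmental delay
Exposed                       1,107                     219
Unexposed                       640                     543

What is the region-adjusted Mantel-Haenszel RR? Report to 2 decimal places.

1.49

RR_MH = Σ(aᵢ·n₀ᵢ/nᵢ) / Σ(cᵢ·n₁ᵢ/nᵢ), with n₁ᵢ = aᵢ+bᵢ (exposed), n₀ᵢ = cᵢ+dᵢ (unexposed), nᵢ = n₁ᵢ+n₀ᵢ.
Stratum 1 (Urban): n₁ = 1999, n₀ = 587, n = 2586; a·n₀/n = 910·587/2586 = 206.5623; c·n₁/n = 195·1999/2586 = 150.7367
Stratum 2 (Rural): n₁ = 1326, n₀ = 1183, n = 2509; a·n₀/n = 1107·1183/2509 = 521.9534; c·n₁/n = 640·1326/2509 = 338.2383
RR_MH = (206.5623 + 521.9534) / (150.7367 + 338.2383) = 728.5156 / 488.9750 = 1.48988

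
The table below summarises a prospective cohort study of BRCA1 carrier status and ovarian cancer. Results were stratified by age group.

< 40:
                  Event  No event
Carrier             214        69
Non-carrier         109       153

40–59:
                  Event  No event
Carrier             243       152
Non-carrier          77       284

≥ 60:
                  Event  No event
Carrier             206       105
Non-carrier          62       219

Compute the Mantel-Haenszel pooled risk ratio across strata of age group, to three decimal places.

RR_MH = Σ(aᵢ·n₀ᵢ/nᵢ) / Σ(cᵢ·n₁ᵢ/nᵢ), with n₁ᵢ = aᵢ+bᵢ (exposed), n₀ᵢ = cᵢ+dᵢ (unexposed), nᵢ = n₁ᵢ+n₀ᵢ.
Stratum 1 (< 40): n₁ = 283, n₀ = 262, n = 545; a·n₀/n = 214·262/545 = 102.8771; c·n₁/n = 109·283/545 = 56.6000
Stratum 2 (40–59): n₁ = 395, n₀ = 361, n = 756; a·n₀/n = 243·361/756 = 116.0357; c·n₁/n = 77·395/756 = 40.2315
Stratum 3 (≥ 60): n₁ = 311, n₀ = 281, n = 592; a·n₀/n = 206·281/592 = 97.7804; c·n₁/n = 62·311/592 = 32.5709
RR_MH = (102.8771 + 116.0357 + 97.7804) / (56.6000 + 40.2315 + 32.5709) = 316.6932 / 129.4024 = 2.44735

2.447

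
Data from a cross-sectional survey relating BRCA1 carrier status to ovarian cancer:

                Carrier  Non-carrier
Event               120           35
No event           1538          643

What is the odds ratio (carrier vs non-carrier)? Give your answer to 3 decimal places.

Reading the table with exposure as columns: a = 120 (Carrier, case), b = 1538 (Carrier, non-case), c = 35 (Non-carrier, case), d = 643.
OR = (a·d)/(b·c) = (120 × 643) / (1538 × 35) = 77160 / 53830 = 1.43340
The odds of ovarian cancer are about 1.43 times as high in the carrier group.

1.433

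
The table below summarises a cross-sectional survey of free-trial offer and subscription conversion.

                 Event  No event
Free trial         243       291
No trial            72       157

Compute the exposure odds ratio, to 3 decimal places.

1.821

Cells: a = 243, b = 291, c = 72, d = 157.
OR = (a·d)/(b·c) = (243 × 157) / (291 × 72) = 38151 / 20952 = 1.82088
The odds of subscription conversion are about 1.82 times as high in the free trial group.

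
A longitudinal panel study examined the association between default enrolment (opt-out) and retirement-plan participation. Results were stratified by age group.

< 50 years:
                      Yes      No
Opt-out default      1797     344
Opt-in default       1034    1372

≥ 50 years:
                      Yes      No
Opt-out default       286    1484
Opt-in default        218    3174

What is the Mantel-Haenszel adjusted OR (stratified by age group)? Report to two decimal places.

5.10

OR_MH = Σ(aᵢdᵢ/nᵢ) / Σ(bᵢcᵢ/nᵢ), where nᵢ is the stratum total.
Stratum 1 (< 50 years): n = 4547; a·d/n = 1797·1372/4547 = 542.2221; b·c/n = 344·1034/4547 = 78.2265
Stratum 2 (≥ 50 years): n = 5162; a·d/n = 286·3174/5162 = 175.8551; b·c/n = 1484·218/5162 = 62.6718
OR_MH = (542.2221 + 175.8551) / (78.2265 + 62.6718) = 718.0772 / 140.8984 = 5.09642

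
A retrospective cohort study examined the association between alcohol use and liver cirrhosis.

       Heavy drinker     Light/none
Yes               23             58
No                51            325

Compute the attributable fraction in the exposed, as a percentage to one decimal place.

51.3

Reading the table with exposure as columns: a = 23 (Heavy drinker, case), b = 51 (Heavy drinker, non-case), c = 58 (Light/none, case), d = 325.
Risk in exposed = 23/74 = 0.31081; risk in unexposed = 58/383 = 0.15144.
RR = 0.31081/0.15144 = 2.05242
AR% = (RR − 1)/RR × 100 = (2.05242 − 1)/2.05242 × 100 = 51.2771%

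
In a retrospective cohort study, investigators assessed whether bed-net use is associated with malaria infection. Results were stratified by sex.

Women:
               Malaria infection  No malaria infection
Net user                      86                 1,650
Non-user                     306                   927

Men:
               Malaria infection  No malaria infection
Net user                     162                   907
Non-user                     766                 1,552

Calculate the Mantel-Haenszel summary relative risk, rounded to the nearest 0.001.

RR_MH = Σ(aᵢ·n₀ᵢ/nᵢ) / Σ(cᵢ·n₁ᵢ/nᵢ), with n₁ᵢ = aᵢ+bᵢ (exposed), n₀ᵢ = cᵢ+dᵢ (unexposed), nᵢ = n₁ᵢ+n₀ᵢ.
Stratum 1 (Women): n₁ = 1736, n₀ = 1233, n = 2969; a·n₀/n = 86·1233/2969 = 35.7151; c·n₁/n = 306·1736/2969 = 178.9208
Stratum 2 (Men): n₁ = 1069, n₀ = 2318, n = 3387; a·n₀/n = 162·2318/3387 = 110.8698; c·n₁/n = 766·1069/3387 = 241.7638
RR_MH = (35.7151 + 110.8698) / (178.9208 + 241.7638) = 146.5849 / 420.6847 = 0.34844

0.348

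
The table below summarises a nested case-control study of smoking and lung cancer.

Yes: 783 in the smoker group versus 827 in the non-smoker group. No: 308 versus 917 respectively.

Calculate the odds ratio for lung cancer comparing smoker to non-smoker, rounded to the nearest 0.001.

2.819

From the description: a = 783, b = 308, c = 827, d = 917.
OR = (a·d)/(b·c) = (783 × 917) / (308 × 827) = 718011 / 254716 = 2.81887
The odds of lung cancer are about 2.82 times as high in the smoker group.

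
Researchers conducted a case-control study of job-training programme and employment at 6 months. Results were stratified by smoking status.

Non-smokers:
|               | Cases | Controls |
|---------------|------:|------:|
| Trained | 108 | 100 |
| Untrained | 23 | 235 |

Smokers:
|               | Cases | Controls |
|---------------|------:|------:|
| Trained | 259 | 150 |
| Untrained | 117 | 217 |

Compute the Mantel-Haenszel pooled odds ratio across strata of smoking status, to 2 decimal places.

OR_MH = Σ(aᵢdᵢ/nᵢ) / Σ(bᵢcᵢ/nᵢ), where nᵢ is the stratum total.
Stratum 1 (Non-smokers): n = 466; a·d/n = 108·235/466 = 54.4635; b·c/n = 100·23/466 = 4.9356
Stratum 2 (Smokers): n = 743; a·d/n = 259·217/743 = 75.6433; b·c/n = 150·117/743 = 23.6205
OR_MH = (54.4635 + 75.6433) / (4.9356 + 23.6205) = 130.1069 / 28.5561 = 4.55619

4.56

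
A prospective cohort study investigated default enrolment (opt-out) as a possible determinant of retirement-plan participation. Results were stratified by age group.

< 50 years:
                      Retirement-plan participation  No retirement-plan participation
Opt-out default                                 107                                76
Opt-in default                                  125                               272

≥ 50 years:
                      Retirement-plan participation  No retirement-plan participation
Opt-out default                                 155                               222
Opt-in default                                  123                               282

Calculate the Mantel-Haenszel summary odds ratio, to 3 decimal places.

OR_MH = Σ(aᵢdᵢ/nᵢ) / Σ(bᵢcᵢ/nᵢ), where nᵢ is the stratum total.
Stratum 1 (< 50 years): n = 580; a·d/n = 107·272/580 = 50.1793; b·c/n = 76·125/580 = 16.3793
Stratum 2 (≥ 50 years): n = 782; a·d/n = 155·282/782 = 55.8951; b·c/n = 222·123/782 = 34.9182
OR_MH = (50.1793 + 55.8951) / (16.3793 + 34.9182) = 106.0745 / 51.2975 = 2.06783

2.068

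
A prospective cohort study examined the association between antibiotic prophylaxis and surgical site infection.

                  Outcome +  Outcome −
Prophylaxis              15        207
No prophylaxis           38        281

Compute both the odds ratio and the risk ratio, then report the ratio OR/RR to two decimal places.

0.94

Cells: a = 15, b = 207, c = 38, d = 281.
OR = (15·281)/(207·38) = 4215/7866 = 0.53585
Risk in exposed = 15/222 = 0.06757; risk in unexposed = 38/319 = 0.11912; RR = 0.56721
OR/RR = 0.53585 / 0.56721 = 0.94471
The outcome is not rare, so the OR lies further from 1 than the RR.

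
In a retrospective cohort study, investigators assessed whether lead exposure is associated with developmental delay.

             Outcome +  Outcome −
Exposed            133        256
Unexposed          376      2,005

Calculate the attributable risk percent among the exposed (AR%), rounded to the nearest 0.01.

53.81

Cells: a = 133, b = 256, c = 376, d = 2005.
Risk in exposed = 133/389 = 0.34190; risk in unexposed = 376/2381 = 0.15792.
RR = 0.34190/0.15792 = 2.16508
AR% = (RR − 1)/RR × 100 = (2.16508 − 1)/2.16508 × 100 = 53.8123%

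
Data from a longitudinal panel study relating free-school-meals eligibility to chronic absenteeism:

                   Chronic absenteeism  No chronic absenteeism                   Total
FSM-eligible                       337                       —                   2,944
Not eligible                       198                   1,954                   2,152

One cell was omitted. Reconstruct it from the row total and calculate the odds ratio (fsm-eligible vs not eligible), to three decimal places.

The missing cell is in the exposed row: 2944 − 337 = 2607.
So a = 337, b = 2607, c = 198, d = 1954.
OR = (a·d)/(b·c) = (337 × 1954) / (2607 × 198) = 658498 / 516186 = 1.27570

1.276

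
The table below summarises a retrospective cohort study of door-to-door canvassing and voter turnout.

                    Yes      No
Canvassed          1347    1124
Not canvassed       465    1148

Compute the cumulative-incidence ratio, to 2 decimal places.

1.89

Cells: a = 1347, b = 1124, c = 465, d = 1148.
Risk in exposed = 1347/2471 = 0.54512; risk in unexposed = 465/1613 = 0.28828.
RR = 0.54512 / 0.28828 = 1.89093
The risk among the exposed is 1.89 times that among the unexposed.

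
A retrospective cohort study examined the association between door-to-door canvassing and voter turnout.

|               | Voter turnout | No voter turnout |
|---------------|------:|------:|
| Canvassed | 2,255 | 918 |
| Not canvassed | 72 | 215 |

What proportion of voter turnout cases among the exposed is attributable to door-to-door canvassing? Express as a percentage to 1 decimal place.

64.7

Cells: a = 2255, b = 918, c = 72, d = 215.
Risk in exposed = 2255/3173 = 0.71068; risk in unexposed = 72/287 = 0.25087.
RR = 0.71068/0.25087 = 2.83286
AR% = (RR − 1)/RR × 100 = (2.83286 − 1)/2.83286 × 100 = 64.7000%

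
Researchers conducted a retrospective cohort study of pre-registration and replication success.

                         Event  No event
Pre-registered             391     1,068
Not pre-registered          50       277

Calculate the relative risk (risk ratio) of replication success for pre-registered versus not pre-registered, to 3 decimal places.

Cells: a = 391, b = 1068, c = 50, d = 277.
Risk in exposed = 391/1459 = 0.26799; risk in unexposed = 50/327 = 0.15291.
RR = 0.26799 / 0.15291 = 1.75267
The risk among the exposed is 1.75 times that among the unexposed.

1.753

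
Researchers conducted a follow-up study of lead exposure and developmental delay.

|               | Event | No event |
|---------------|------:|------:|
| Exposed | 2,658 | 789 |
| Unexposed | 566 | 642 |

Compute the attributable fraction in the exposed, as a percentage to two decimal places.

39.24

Cells: a = 2658, b = 789, c = 566, d = 642.
Risk in exposed = 2658/3447 = 0.77111; risk in unexposed = 566/1208 = 0.46854.
RR = 0.77111/0.46854 = 1.64575
AR% = (RR − 1)/RR × 100 = (1.64575 − 1)/1.64575 × 100 = 39.2375%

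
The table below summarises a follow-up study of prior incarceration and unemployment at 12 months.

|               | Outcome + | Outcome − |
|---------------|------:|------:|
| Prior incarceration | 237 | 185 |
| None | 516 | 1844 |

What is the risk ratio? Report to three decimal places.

Cells: a = 237, b = 185, c = 516, d = 1844.
Risk in exposed = 237/422 = 0.56161; risk in unexposed = 516/2360 = 0.21864.
RR = 0.56161 / 0.21864 = 2.56861
The risk among the exposed is 2.57 times that among the unexposed.

2.569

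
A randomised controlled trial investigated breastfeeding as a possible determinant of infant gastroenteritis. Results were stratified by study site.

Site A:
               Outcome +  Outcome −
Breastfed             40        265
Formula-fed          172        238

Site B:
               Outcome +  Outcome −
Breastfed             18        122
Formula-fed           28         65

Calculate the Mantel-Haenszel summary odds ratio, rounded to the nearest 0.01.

OR_MH = Σ(aᵢdᵢ/nᵢ) / Σ(bᵢcᵢ/nᵢ), where nᵢ is the stratum total.
Stratum 1 (Site A): n = 715; a·d/n = 40·238/715 = 13.3147; b·c/n = 265·172/715 = 63.7483
Stratum 2 (Site B): n = 233; a·d/n = 18·65/233 = 5.0215; b·c/n = 122·28/233 = 14.6609
OR_MH = (13.3147 + 5.0215) / (63.7483 + 14.6609) = 18.3361 / 78.4092 = 0.23385

0.23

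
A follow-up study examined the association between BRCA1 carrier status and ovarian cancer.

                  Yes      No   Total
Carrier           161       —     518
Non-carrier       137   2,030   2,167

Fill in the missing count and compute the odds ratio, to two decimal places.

6.68

The missing cell is in the exposed row: 518 − 161 = 357.
So a = 161, b = 357, c = 137, d = 2030.
OR = (a·d)/(b·c) = (161 × 2030) / (357 × 137) = 326830 / 48909 = 6.68241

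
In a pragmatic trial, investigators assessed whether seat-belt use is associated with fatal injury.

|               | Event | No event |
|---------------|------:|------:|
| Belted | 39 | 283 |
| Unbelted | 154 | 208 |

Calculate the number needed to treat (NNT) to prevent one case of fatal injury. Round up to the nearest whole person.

4

Risk in treated group = 39/322 = 0.12112; risk in control = 154/362 = 0.42541.
Absolute risk reduction = 0.42541 − 0.12112 = 0.30430
NNT = 1 / ARR = 1 / 0.30430 = 3.286 → round up → 4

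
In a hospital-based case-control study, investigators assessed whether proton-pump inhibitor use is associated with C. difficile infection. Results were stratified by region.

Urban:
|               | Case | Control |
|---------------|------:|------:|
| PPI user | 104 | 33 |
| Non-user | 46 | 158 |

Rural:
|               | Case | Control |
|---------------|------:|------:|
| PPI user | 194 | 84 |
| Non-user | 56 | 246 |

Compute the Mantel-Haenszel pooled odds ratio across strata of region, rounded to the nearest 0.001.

OR_MH = Σ(aᵢdᵢ/nᵢ) / Σ(bᵢcᵢ/nᵢ), where nᵢ is the stratum total.
Stratum 1 (Urban): n = 341; a·d/n = 104·158/341 = 48.1877; b·c/n = 33·46/341 = 4.4516
Stratum 2 (Rural): n = 580; a·d/n = 194·246/580 = 82.2828; b·c/n = 84·56/580 = 8.1103
OR_MH = (48.1877 + 82.2828) / (4.4516 + 8.1103) = 130.4704 / 12.5620 = 10.38616

10.386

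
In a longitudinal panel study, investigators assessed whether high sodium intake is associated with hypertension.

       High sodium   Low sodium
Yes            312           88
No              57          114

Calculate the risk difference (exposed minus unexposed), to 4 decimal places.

0.4099

Reading the table with exposure as columns: a = 312 (High sodium, case), b = 57 (High sodium, non-case), c = 88 (Low sodium, case), d = 114.
Risk in exposed = 312/369 = 0.845528; risk in unexposed = 88/202 = 0.435644.
Risk difference = 0.845528 − 0.435644 = 0.409885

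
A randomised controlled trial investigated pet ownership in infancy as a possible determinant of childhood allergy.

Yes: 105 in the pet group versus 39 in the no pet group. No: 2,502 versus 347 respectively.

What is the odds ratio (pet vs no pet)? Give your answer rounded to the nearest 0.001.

0.373

From the description: a = 105, b = 2502, c = 39, d = 347.
OR = (a·d)/(b·c) = (105 × 347) / (2502 × 39) = 36435 / 97578 = 0.37339
Exposure is associated with lower odds of childhood allergy (OR = 0.37 < 1).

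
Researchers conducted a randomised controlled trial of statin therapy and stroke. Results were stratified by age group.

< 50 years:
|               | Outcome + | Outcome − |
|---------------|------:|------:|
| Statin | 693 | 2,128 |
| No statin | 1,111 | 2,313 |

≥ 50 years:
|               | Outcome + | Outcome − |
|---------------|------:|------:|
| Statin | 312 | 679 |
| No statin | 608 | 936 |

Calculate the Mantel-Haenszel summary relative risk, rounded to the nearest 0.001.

0.771

RR_MH = Σ(aᵢ·n₀ᵢ/nᵢ) / Σ(cᵢ·n₁ᵢ/nᵢ), with n₁ᵢ = aᵢ+bᵢ (exposed), n₀ᵢ = cᵢ+dᵢ (unexposed), nᵢ = n₁ᵢ+n₀ᵢ.
Stratum 1 (< 50 years): n₁ = 2821, n₀ = 3424, n = 6245; a·n₀/n = 693·3424/6245 = 379.9571; c·n₁/n = 1111·2821/6245 = 501.8624
Stratum 2 (≥ 50 years): n₁ = 991, n₀ = 1544, n = 2535; a·n₀/n = 312·1544/2535 = 190.0308; c·n₁/n = 608·991/2535 = 237.6836
RR_MH = (379.9571 + 190.0308) / (501.8624 + 237.6836) = 569.9879 / 739.5461 = 0.77073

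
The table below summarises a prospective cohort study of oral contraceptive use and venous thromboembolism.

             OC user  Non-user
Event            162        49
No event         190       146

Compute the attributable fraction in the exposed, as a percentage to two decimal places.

45.40

Reading the table with exposure as columns: a = 162 (OC user, case), b = 190 (OC user, non-case), c = 49 (Non-user, case), d = 146.
Risk in exposed = 162/352 = 0.46023; risk in unexposed = 49/195 = 0.25128.
RR = 0.46023/0.25128 = 1.83152
AR% = (RR − 1)/RR × 100 = (1.83152 − 1)/1.83152 × 100 = 45.4004%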